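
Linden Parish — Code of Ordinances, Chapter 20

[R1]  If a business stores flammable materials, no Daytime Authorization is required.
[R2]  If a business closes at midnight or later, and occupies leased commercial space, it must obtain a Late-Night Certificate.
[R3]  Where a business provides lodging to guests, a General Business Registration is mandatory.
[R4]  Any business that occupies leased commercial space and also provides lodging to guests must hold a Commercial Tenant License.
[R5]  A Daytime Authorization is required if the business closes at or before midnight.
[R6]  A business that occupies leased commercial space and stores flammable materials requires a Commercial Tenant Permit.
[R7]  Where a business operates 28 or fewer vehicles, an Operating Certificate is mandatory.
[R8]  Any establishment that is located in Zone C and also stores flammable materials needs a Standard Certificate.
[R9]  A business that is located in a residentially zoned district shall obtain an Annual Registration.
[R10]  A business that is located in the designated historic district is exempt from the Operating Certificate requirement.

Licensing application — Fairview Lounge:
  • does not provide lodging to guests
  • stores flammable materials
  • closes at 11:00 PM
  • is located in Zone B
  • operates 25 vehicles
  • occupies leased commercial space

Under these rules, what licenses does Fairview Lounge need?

Commercial Tenant Permit, Operating Certificate

[R1] stores flammable materials → exempt from Daytime Authorization.
[R2] closes 11:00 PM, at/before midnight; occupies leased commercial space → Late-Night Certificate not required.
[R3] does not provide lodging to guests → General Business Registration not required.
[R4] occupies leased commercial space; does not provide lodging to guests → Commercial Tenant License not required.
[R5] closes 11:00 PM, at/before midnight → Daytime Authorization required.
[R6] occupies leased commercial space; stores flammable materials → Commercial Tenant Permit required.
[R7] vehicles 25 ≤ 28 → Operating Certificate required.
[R8] is located in Zone B (not: is located in Zone C); stores flammable materials → Standard Certificate not required.
[R9] is located in Zone B (not: is located in a residentially zoned district) → Annual Registration not required.
[R10] is located in Zone B (not: is located in the designated historic district) → Operating Certificate exemption does not apply.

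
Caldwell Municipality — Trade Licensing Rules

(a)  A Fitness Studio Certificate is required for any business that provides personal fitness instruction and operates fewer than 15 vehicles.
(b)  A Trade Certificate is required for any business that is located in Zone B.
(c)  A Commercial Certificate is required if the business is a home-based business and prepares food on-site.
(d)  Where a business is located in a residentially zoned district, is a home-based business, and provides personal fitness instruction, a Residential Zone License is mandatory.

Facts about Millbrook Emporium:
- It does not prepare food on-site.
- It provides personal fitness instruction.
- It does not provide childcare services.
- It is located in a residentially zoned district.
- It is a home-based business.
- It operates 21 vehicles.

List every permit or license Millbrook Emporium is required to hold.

Residential Zone License

(a) provides personal fitness instruction; vehicles 21 ≥ 15 → Fitness Studio Certificate not required.
(b) is located in a residentially zoned district (not: is located in Zone B) → Trade Certificate not required.
(c) is a home-based business; does not prepare food on-site → Commercial Certificate not required.
(d) is located in a residentially zoned district; is a home-based business; provides personal fitness instruction → Residential Zone License required.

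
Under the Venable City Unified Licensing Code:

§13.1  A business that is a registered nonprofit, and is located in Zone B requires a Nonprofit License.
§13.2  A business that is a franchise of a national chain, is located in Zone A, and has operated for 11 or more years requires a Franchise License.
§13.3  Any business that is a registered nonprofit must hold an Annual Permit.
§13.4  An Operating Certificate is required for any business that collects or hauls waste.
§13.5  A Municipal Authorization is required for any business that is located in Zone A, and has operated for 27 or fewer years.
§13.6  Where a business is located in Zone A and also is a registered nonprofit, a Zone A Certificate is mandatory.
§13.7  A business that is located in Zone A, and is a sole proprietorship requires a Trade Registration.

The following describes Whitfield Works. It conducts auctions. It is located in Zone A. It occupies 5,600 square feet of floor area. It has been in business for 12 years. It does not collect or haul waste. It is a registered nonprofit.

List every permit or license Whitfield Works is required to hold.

§13.1 is a registered nonprofit; is located in Zone A (not: is located in Zone B) → Nonprofit License not required.
§13.2 is a registered nonprofit (not: is a franchise of a national chain); is located in Zone A; years in business 12 ≥ 11 → Franchise License not required.
§13.3 is a registered nonprofit → Annual Permit required.
§13.4 does not collect or haul waste → Operating Certificate not required.
§13.5 is located in Zone A; years in business 12 ≤ 27 → Municipal Authorization required.
§13.6 is located in Zone A; is a registered nonprofit → Zone A Certificate required.
§13.7 is located in Zone A; is a registered nonprofit (not: is a sole proprietorship) → Trade Registration not required.

Annual Permit, Municipal Authorization, Zone A Certificate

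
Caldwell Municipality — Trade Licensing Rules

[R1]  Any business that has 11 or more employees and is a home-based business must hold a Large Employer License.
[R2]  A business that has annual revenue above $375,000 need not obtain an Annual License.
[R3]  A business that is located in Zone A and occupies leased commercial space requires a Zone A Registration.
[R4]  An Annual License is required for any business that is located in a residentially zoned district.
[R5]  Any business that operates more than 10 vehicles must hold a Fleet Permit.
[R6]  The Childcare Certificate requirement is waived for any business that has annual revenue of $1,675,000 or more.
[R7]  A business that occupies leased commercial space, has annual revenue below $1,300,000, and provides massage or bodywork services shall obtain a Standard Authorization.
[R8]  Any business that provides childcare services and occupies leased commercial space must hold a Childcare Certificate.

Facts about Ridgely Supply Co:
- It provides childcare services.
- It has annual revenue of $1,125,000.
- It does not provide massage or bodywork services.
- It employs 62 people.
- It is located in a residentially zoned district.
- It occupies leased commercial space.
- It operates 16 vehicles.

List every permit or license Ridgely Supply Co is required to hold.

[R1] employees 62 ≥ 11; occupies leased commercial space (not: is a home-based business) → Large Employer License not required.
[R2] revenue $1,125,000 > $375,000 → exempt from Annual License.
[R3] is located in a residentially zoned district (not: is located in Zone A); occupies leased commercial space → Zone A Registration not required.
[R4] is located in a residentially zoned district → Annual License required.
[R5] vehicles 16 > 10 → Fleet Permit required.
[R6] revenue $1,125,000 < $1,675,000 → Childcare Certificate exemption does not apply.
[R7] occupies leased commercial space; revenue $1,125,000 < $1,300,000; does not provide massage or bodywork services → Standard Authorization not required.
[R8] provides childcare services; occupies leased commercial space → Childcare Certificate required.

Childcare Certificate, Fleet Permit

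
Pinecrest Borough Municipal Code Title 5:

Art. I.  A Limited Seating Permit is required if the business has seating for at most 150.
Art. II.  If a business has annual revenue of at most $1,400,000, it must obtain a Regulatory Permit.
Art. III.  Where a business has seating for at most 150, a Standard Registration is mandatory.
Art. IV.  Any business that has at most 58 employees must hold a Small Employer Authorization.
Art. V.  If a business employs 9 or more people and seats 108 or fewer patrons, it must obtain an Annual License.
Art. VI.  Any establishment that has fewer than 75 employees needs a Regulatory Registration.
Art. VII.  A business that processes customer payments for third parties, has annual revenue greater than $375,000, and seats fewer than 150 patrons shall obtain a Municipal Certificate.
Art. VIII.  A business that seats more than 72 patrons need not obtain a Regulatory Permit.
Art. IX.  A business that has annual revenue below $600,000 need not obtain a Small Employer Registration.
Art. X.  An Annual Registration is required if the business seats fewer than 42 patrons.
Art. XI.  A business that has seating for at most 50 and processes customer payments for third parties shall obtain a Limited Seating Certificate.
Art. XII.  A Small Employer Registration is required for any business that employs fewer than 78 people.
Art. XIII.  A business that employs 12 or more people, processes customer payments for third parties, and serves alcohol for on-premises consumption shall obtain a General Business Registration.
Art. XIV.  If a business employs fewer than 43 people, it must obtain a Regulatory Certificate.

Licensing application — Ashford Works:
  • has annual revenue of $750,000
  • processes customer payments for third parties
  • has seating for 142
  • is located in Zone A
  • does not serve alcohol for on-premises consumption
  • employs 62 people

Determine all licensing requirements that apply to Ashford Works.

Art. I. seating 142 ≤ 150 → Limited Seating Permit required.
Art. II. revenue $750,000 ≤ $1,400,000 → Regulatory Permit required.
Art. III. seating 142 ≤ 150 → Standard Registration required.
Art. IV. employees 62 > 58 → Small Employer Authorization not required.
Art. V. employees 62 ≥ 9; seating 142 > 108 → Annual License not required.
Art. VI. employees 62 < 75 → Regulatory Registration required.
Art. VII. processes customer payments for third parties; revenue $750,000 > $375,000; seating 142 < 150 → Municipal Certificate required.
Art. VIII. seating 142 > 72 → exempt from Regulatory Permit.
Art. IX. revenue $750,000 ≥ $600,000 → Small Employer Registration exemption does not apply.
Art. X. seating 142 ≥ 42 → Annual Registration not required.
Art. XI. seating 142 > 50; processes customer payments for third parties → Limited Seating Certificate not required.
Art. XII. employees 62 < 78 → Small Employer Registration required.
Art. XIII. employees 62 ≥ 12; processes customer payments for third parties; does not serve alcohol for on-premises consumption → General Business Registration not required.
Art. XIV. employees 62 ≥ 43 → Regulatory Certificate not required.

Limited Seating Permit, Municipal Certificate, Regulatory Registration, Small Employer Registration, Standard Registration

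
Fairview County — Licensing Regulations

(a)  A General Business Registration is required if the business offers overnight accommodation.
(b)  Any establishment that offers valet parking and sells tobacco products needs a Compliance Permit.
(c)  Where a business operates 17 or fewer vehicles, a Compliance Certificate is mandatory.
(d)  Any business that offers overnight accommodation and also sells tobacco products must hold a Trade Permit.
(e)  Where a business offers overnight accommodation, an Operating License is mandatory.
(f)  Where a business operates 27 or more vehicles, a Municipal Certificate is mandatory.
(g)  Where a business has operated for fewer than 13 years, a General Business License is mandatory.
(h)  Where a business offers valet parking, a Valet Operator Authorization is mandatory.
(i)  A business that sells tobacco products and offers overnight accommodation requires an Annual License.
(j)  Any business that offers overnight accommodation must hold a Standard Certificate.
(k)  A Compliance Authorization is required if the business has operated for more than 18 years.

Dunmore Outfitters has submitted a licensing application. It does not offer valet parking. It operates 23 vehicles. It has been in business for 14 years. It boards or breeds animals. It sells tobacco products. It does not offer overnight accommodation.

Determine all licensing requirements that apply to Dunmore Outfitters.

None

(a) does not offer overnight accommodation → General Business Registration not required.
(b) does not offer valet parking; sells tobacco products → Compliance Permit not required.
(c) vehicles 23 > 17 → Compliance Certificate not required.
(d) does not offer overnight accommodation; sells tobacco products → Trade Permit not required.
(e) does not offer overnight accommodation → Operating License not required.
(f) vehicles 23 < 27 → Municipal Certificate not required.
(g) years in business 14 ≥ 13 → General Business License not required.
(h) does not offer valet parking → Valet Operator Authorization not required.
(i) sells tobacco products; does not offer overnight accommodation → Annual License not required.
(j) does not offer overnight accommodation → Standard Certificate not required.
(k) years in business 14 ≤ 18 → Compliance Authorization not required.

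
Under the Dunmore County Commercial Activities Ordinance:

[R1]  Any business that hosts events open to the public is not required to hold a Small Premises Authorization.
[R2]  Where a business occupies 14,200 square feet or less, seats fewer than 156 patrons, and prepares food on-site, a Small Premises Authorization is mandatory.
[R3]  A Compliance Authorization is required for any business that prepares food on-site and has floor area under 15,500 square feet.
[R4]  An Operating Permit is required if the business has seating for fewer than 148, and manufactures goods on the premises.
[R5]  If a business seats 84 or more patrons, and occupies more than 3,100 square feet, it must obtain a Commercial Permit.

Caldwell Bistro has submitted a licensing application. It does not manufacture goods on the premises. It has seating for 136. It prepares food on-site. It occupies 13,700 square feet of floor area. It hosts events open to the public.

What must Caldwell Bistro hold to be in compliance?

[R1] hosts events open to the public → exempt from Small Premises Authorization.
[R2] floor area 13,700 square feet ≤ 14,200 square feet; seating 136 < 156; prepares food on-site → Small Premises Authorization required.
[R3] prepares food on-site; floor area 13,700 square feet < 15,500 square feet → Compliance Authorization required.
[R4] seating 136 < 148; does not manufacture goods on the premises → Operating Permit not required.
[R5] seating 136 ≥ 84; floor area 13,700 square feet > 3,100 square feet → Commercial Permit required.

Commercial Permit, Compliance Authorization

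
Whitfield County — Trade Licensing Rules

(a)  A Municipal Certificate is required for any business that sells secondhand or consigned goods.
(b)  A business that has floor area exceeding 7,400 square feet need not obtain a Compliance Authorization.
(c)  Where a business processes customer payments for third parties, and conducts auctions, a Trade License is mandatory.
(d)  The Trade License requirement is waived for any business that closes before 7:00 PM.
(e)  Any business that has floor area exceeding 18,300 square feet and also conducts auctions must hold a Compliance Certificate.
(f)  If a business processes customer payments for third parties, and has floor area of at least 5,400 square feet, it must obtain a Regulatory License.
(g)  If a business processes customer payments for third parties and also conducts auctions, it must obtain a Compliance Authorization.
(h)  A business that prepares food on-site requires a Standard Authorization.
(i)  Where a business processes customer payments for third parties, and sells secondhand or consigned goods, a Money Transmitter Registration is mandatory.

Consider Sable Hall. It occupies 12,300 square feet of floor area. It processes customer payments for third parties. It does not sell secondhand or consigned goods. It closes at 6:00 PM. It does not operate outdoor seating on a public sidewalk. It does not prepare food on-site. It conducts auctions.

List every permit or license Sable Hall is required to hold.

Regulatory License

(a) does not sell secondhand or consigned goods → Municipal Certificate not required.
(b) floor area 12,300 square feet > 7,400 square feet → exempt from Compliance Authorization.
(c) processes customer payments for third parties; conducts auctions → Trade License required.
(d) closes 6:00 PM, at/before 7:00 PM → exempt from Trade License.
(e) floor area 12,300 square feet ≤ 18,300 square feet; conducts auctions → Compliance Certificate not required.
(f) processes customer payments for third parties; floor area 12,300 square feet ≥ 5,400 square feet → Regulatory License required.
(g) processes customer payments for third parties; conducts auctions → Compliance Authorization required.
(h) does not prepare food on-site → Standard Authorization not required.
(i) processes customer payments for third parties; does not sell secondhand or consigned goods → Money Transmitter Registration not required.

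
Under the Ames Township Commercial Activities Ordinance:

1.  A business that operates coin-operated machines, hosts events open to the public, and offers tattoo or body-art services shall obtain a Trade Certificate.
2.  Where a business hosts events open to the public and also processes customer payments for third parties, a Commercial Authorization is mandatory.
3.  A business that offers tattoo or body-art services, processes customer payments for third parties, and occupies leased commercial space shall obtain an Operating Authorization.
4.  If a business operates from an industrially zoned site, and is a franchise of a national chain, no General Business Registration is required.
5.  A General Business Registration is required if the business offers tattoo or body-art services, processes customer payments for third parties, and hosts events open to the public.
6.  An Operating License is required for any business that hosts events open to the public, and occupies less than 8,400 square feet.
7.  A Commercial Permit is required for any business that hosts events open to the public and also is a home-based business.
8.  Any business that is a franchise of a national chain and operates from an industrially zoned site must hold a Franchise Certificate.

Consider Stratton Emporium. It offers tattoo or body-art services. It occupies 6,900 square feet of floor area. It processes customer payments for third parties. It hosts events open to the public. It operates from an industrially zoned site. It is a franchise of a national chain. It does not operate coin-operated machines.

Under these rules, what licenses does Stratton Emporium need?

1. does not operate coin-operated machines; hosts events open to the public; offers tattoo or body-art services → Trade Certificate not required.
2. hosts events open to the public; processes customer payments for third parties → Commercial Authorization required.
3. offers tattoo or body-art services; processes customer payments for third parties; operates from an industrially zoned site (not: occupies leased commercial space) → Operating Authorization not required.
4. operates from an industrially zoned site; is a franchise of a national chain → exempt from General Business Registration.
5. offers tattoo or body-art services; processes customer payments for third parties; hosts events open to the public → General Business Registration required.
6. hosts events open to the public; floor area 6,900 square feet < 8,400 square feet → Operating License required.
7. hosts events open to the public; operates from an industrially zoned site (not: is a home-based business) → Commercial Permit not required.
8. is a franchise of a national chain; operates from an industrially zoned site → Franchise Certificate required.

Commercial Authorization, Franchise Certificate, Operating License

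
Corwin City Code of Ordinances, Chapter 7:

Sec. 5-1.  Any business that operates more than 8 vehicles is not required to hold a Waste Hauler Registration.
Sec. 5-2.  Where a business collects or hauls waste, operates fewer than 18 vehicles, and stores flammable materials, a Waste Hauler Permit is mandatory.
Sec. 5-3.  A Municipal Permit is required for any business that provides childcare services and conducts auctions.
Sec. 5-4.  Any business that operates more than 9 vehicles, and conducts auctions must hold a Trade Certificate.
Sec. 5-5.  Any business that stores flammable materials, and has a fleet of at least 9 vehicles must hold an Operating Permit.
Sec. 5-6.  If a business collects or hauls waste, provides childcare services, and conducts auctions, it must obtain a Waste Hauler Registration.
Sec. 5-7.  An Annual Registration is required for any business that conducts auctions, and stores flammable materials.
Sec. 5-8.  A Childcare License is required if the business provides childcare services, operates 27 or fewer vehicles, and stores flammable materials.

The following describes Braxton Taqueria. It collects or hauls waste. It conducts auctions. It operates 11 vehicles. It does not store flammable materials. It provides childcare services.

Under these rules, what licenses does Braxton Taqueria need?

Municipal Permit, Trade Certificate

Sec. 5-1. vehicles 11 > 8 → exempt from Waste Hauler Registration.
Sec. 5-2. collects or hauls waste; vehicles 11 < 18; does not store flammable materials → Waste Hauler Permit not required.
Sec. 5-3. provides childcare services; conducts auctions → Municipal Permit required.
Sec. 5-4. vehicles 11 > 9; conducts auctions → Trade Certificate required.
Sec. 5-5. does not store flammable materials; vehicles 11 ≥ 9 → Operating Permit not required.
Sec. 5-6. collects or hauls waste; provides childcare services; conducts auctions → Waste Hauler Registration required.
Sec. 5-7. conducts auctions; does not store flammable materials → Annual Registration not required.
Sec. 5-8. provides childcare services; vehicles 11 ≤ 27; does not store flammable materials → Childcare License not required.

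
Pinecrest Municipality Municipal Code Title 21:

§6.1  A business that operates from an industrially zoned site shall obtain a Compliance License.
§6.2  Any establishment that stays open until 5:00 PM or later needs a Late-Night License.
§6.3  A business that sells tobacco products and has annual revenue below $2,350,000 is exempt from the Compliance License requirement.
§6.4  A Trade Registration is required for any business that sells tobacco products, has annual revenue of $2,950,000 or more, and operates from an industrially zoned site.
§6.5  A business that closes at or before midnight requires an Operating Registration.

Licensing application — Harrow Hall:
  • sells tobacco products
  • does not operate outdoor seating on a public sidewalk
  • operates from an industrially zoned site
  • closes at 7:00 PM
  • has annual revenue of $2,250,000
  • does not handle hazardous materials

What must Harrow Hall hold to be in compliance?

§6.1 operates from an industrially zoned site → Compliance License required.
§6.2 closes 7:00 PM, after 5:00 PM → Late-Night License required.
§6.3 sells tobacco products; revenue $2,250,000 < $2,350,000 → exempt from Compliance License.
§6.4 sells tobacco products; revenue $2,250,000 < $2,950,000; operates from an industrially zoned site → Trade Registration not required.
§6.5 closes 7:00 PM, at/before midnight → Operating Registration required.

Late-Night License, Operating Registration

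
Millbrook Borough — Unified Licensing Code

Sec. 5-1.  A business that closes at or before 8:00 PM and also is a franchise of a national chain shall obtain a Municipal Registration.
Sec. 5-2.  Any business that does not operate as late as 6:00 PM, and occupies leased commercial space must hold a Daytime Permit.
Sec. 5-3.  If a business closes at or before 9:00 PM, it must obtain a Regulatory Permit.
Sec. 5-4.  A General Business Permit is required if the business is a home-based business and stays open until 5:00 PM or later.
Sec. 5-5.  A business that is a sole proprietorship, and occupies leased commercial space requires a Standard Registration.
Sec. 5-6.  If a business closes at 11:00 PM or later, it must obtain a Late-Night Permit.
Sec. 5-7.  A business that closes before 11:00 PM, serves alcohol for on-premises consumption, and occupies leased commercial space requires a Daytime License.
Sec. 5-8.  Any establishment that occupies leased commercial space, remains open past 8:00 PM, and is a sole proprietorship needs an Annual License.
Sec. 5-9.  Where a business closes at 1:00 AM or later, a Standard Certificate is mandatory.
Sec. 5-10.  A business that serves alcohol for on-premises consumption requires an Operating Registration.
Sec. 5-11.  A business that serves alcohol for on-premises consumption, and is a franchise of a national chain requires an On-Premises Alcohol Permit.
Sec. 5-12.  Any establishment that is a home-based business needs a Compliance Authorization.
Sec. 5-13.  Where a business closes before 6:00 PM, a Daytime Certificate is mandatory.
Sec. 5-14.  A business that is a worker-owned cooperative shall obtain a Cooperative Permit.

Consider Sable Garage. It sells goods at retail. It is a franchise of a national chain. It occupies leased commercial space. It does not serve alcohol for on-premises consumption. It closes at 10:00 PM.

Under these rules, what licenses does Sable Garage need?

Sec. 5-1. closes 10:00 PM, after 8:00 PM; is a franchise of a national chain → Municipal Registration not required.
Sec. 5-2. closes 10:00 PM, after 6:00 PM; occupies leased commercial space → Daytime Permit not required.
Sec. 5-3. closes 10:00 PM, after 9:00 PM → Regulatory Permit not required.
Sec. 5-4. occupies leased commercial space (not: is a home-based business); closes 10:00 PM, after 5:00 PM → General Business Permit not required.
Sec. 5-5. is a franchise of a national chain (not: is a sole proprietorship); occupies leased commercial space → Standard Registration not required.
Sec. 5-6. closes 10:00 PM, at/before 11:00 PM → Late-Night Permit not required.
Sec. 5-7. closes 10:00 PM, at/before 11:00 PM; does not serve alcohol for on-premises consumption; occupies leased commercial space → Daytime License not required.
Sec. 5-8. occupies leased commercial space; closes 10:00 PM, after 8:00 PM; is a franchise of a national chain (not: is a sole proprietorship) → Annual License not required.
Sec. 5-9. closes 10:00 PM, at/before 1:00 AM → Standard Certificate not required.
Sec. 5-10. does not serve alcohol for on-premises consumption → Operating Registration not required.
Sec. 5-11. does not serve alcohol for on-premises consumption; is a franchise of a national chain → On-Premises Alcohol Permit not required.
Sec. 5-12. occupies leased commercial space (not: is a home-based business) → Compliance Authorization not required.
Sec. 5-13. closes 10:00 PM, after 6:00 PM → Daytime Certificate not required.
Sec. 5-14. is a franchise of a national chain (not: is a worker-owned cooperative) → Cooperative Permit not required.

None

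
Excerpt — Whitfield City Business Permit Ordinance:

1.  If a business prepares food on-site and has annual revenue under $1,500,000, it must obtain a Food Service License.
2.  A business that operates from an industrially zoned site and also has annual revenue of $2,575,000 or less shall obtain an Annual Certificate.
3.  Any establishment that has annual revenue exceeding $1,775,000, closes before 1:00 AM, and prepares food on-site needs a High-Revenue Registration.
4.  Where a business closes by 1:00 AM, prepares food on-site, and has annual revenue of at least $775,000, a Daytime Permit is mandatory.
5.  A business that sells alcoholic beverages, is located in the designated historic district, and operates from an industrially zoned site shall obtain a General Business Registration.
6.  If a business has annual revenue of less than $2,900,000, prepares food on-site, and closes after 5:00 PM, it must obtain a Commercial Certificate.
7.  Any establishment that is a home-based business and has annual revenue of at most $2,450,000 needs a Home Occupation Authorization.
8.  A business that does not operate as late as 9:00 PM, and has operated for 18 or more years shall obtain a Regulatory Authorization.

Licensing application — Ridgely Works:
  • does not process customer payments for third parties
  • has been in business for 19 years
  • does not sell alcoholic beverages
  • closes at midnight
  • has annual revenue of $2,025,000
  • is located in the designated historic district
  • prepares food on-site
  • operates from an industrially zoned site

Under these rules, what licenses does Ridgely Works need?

1. prepares food on-site; revenue $2,025,000 ≥ $1,500,000 → Food Service License not required.
2. operates from an industrially zoned site; revenue $2,025,000 ≤ $2,575,000 → Annual Certificate required.
3. revenue $2,025,000 > $1,775,000; closes midnight, at/before 1:00 AM; prepares food on-site → High-Revenue Registration required.
4. closes midnight, at/before 1:00 AM; prepares food on-site; revenue $2,025,000 ≥ $775,000 → Daytime Permit required.
5. does not sell alcoholic beverages; is located in the designated historic district; operates from an industrially zoned site → General Business Registration not required.
6. revenue $2,025,000 < $2,900,000; prepares food on-site; closes midnight, after 5:00 PM → Commercial Certificate required.
7. operates from an industrially zoned site (not: is a home-based business); revenue $2,025,000 ≤ $2,450,000 → Home Occupation Authorization not required.
8. closes midnight, after 9:00 PM; years in business 19 ≥ 18 → Regulatory Authorization not required.

Annual Certificate, Commercial Certificate, Daytime Permit, High-Revenue Registration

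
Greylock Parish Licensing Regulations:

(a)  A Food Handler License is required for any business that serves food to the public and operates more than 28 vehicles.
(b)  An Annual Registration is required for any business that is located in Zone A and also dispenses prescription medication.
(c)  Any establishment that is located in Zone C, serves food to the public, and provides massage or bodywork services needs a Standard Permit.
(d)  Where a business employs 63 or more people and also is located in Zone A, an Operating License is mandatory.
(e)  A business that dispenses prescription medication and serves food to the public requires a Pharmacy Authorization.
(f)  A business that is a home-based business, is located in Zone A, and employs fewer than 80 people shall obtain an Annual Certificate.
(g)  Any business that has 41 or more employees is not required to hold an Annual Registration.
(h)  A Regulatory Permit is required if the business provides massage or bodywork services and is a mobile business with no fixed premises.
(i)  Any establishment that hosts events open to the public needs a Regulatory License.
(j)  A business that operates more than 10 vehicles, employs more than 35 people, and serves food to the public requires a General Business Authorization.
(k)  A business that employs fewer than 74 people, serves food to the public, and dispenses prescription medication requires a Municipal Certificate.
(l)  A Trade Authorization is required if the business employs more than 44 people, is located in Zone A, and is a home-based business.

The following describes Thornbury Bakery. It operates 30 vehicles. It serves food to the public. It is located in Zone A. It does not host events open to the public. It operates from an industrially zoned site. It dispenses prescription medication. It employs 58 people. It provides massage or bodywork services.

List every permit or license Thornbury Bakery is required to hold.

(a) serves food to the public; vehicles 30 > 28 → Food Handler License required.
(b) is located in Zone A; dispenses prescription medication → Annual Registration required.
(c) is located in Zone A (not: is located in Zone C); serves food to the public; provides massage or bodywork services → Standard Permit not required.
(d) employees 58 < 63; is located in Zone A → Operating License not required.
(e) dispenses prescription medication; serves food to the public → Pharmacy Authorization required.
(f) operates from an industrially zoned site (not: is a home-based business); is located in Zone A; employees 58 < 80 → Annual Certificate not required.
(g) employees 58 ≥ 41 → exempt from Annual Registration.
(h) provides massage or bodywork services; operates from an industrially zoned site (not: is a mobile business with no fixed premises) → Regulatory Permit not required.
(i) does not host events open to the public → Regulatory License not required.
(j) vehicles 30 > 10; employees 58 > 35; serves food to the public → General Business Authorization required.
(k) employees 58 < 74; serves food to the public; dispenses prescription medication → Municipal Certificate required.
(l) employees 58 > 44; is located in Zone A; operates from an industrially zoned site (not: is a home-based business) → Trade Authorization not required.

Food Handler License, General Business Authorization, Municipal Certificate, Pharmacy Authorization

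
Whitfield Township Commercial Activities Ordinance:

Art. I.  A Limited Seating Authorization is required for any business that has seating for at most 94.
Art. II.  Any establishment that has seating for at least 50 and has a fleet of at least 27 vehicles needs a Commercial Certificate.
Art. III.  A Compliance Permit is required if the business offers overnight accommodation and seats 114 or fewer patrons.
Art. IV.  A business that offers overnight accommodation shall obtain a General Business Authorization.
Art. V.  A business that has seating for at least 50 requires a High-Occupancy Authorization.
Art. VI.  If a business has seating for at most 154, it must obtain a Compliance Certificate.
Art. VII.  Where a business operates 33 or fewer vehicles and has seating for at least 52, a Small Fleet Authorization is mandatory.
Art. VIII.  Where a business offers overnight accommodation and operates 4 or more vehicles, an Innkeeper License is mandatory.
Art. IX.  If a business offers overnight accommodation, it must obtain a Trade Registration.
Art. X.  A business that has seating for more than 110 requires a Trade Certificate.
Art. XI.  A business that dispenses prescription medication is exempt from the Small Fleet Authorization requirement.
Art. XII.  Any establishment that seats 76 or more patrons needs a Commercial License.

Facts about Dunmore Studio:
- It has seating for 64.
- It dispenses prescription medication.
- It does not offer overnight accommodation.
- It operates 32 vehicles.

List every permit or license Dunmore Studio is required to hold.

Art. I. seating 64 ≤ 94 → Limited Seating Authorization required.
Art. II. seating 64 ≥ 50; vehicles 32 ≥ 27 → Commercial Certificate required.
Art. III. does not offer overnight accommodation; seating 64 ≤ 114 → Compliance Permit not required.
Art. IV. does not offer overnight accommodation → General Business Authorization not required.
Art. V. seating 64 ≥ 50 → High-Occupancy Authorization required.
Art. VI. seating 64 ≤ 154 → Compliance Certificate required.
Art. VII. vehicles 32 ≤ 33; seating 64 ≥ 52 → Small Fleet Authorization required.
Art. VIII. does not offer overnight accommodation; vehicles 32 ≥ 4 → Innkeeper License not required.
Art. IX. does not offer overnight accommodation → Trade Registration not required.
Art. X. seating 64 ≤ 110 → Trade Certificate not required.
Art. XI. dispenses prescription medication → exempt from Small Fleet Authorization.
Art. XII. seating 64 < 76 → Commercial License not required.

Commercial Certificate, Compliance Certificate, High-Occupancy Authorization, Limited Seating Authorization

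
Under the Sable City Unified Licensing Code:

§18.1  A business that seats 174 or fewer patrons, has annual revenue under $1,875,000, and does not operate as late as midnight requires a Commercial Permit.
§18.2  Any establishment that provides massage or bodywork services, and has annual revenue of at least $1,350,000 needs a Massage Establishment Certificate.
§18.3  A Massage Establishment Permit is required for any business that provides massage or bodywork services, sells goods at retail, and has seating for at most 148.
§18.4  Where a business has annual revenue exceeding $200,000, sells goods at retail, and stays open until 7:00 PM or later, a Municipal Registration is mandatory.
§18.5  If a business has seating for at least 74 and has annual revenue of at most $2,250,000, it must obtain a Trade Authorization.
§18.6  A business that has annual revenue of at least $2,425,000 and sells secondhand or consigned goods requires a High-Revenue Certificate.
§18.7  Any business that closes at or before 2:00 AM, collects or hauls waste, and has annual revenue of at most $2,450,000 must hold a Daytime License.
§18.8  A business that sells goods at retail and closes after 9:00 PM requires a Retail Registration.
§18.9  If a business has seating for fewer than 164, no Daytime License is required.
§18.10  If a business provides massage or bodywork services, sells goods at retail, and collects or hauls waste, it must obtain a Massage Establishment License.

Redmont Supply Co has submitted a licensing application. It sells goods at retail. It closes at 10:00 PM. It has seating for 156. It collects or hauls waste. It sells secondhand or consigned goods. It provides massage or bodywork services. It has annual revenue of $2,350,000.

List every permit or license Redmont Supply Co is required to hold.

Massage Establishment Certificate, Massage Establishment License, Municipal Registration, Retail Registration

§18.1 seating 156 ≤ 174; revenue $2,350,000 ≥ $1,875,000; closes 10:00 PM, at/before midnight → Commercial Permit not required.
§18.2 provides massage or bodywork services; revenue $2,350,000 ≥ $1,350,000 → Massage Establishment Certificate required.
§18.3 provides massage or bodywork services; sells goods at retail; seating 156 > 148 → Massage Establishment Permit not required.
§18.4 revenue $2,350,000 > $200,000; sells goods at retail; closes 10:00 PM, after 7:00 PM → Municipal Registration required.
§18.5 seating 156 ≥ 74; revenue $2,350,000 > $2,250,000 → Trade Authorization not required.
§18.6 revenue $2,350,000 < $2,425,000; sells secondhand or consigned goods → High-Revenue Certificate not required.
§18.7 closes 10:00 PM, at/before 2:00 AM; collects or hauls waste; revenue $2,350,000 ≤ $2,450,000 → Daytime License required.
§18.8 sells goods at retail; closes 10:00 PM, after 9:00 PM → Retail Registration required.
§18.9 seating 156 < 164 → exempt from Daytime License.
§18.10 provides massage or bodywork services; sells goods at retail; collects or hauls waste → Massage Establishment License required.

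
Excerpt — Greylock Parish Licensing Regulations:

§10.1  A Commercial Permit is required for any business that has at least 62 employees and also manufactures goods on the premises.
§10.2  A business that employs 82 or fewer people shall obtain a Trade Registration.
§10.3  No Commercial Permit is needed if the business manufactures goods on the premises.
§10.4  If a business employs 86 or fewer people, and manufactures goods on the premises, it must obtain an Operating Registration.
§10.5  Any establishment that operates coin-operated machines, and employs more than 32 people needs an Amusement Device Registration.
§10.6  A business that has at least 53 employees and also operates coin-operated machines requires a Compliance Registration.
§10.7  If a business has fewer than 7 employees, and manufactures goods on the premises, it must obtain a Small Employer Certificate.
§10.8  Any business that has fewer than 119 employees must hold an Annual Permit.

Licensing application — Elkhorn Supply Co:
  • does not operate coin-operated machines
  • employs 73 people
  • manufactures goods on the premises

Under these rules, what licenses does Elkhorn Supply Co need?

Annual Permit, Operating Registration, Trade Registration

§10.1 employees 73 ≥ 62; manufactures goods on the premises → Commercial Permit required.
§10.2 employees 73 ≤ 82 → Trade Registration required.
§10.3 manufactures goods on the premises → exempt from Commercial Permit.
§10.4 employees 73 ≤ 86; manufactures goods on the premises → Operating Registration required.
§10.5 does not operate coin-operated machines; employees 73 > 32 → Amusement Device Registration not required.
§10.6 employees 73 ≥ 53; does not operate coin-operated machines → Compliance Registration not required.
§10.7 employees 73 ≥ 7; manufactures goods on the premises → Small Employer Certificate not required.
§10.8 employees 73 < 119 → Annual Permit required.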